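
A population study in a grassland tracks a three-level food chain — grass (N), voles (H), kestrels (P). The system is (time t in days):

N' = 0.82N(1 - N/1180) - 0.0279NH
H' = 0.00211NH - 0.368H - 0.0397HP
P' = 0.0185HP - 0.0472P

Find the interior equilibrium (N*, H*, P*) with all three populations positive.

N* ≈ 1080, H* ≈ 2.55, P* ≈ 48

From dP/dt = 0: 0.0185H* = 0.0472, so H* = 2.55.
From dN/dt = 0: 0.82(1 - N*/1180) = 0.0279·2.55, giving N* = 1180·(1 - 0.0868) = 1080.
From dH/dt = 0: 0.00211·1080 - 0.368 = 0.0397P*, so P* = 1.91/0.0397 = 48.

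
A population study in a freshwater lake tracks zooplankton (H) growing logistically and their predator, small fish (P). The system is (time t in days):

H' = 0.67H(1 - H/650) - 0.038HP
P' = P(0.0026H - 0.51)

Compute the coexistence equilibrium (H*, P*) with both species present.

H* ≈ 196, P* ≈ 12.3

From dP/dt = 0 with P > 0: 0.0026H* = 0.51, so H* = 196.
Substitute into dH/dt = 0: 0.67(1 - 196/650) = 0.038P*.
The bracket is 0.698, giving P* = 0.468/0.038 = 12.3.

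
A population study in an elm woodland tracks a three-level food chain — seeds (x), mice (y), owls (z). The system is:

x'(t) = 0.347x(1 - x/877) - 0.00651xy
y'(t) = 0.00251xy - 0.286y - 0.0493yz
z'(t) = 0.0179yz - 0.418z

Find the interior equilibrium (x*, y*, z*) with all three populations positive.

x* ≈ 493, y* ≈ 23.4, z* ≈ 19.3

From dz/dt = 0: 0.0179y* = 0.418, so y* = 23.4.
From dx/dt = 0: 0.347(1 - x*/877) = 0.00651·23.4, giving x* = 877·(1 - 0.438) = 493.
From dy/dt = 0: 0.00251·493 - 0.286 = 0.0493z*, so z* = 0.951/0.0493 = 19.3.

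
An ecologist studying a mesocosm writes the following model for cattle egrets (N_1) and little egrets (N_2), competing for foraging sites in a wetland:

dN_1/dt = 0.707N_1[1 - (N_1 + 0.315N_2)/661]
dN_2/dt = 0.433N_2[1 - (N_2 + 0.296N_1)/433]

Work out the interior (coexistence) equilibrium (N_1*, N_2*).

Setting both brackets to zero gives the nullclines N_1 + 0.315N_2 = 661 and 0.296N_1 + N_2 = 433.
Substituting N_2 = 433 - 0.296N_1 into the first: N_1(1 - 0.315·0.296) = 661 - 0.315·433.
So N_1* = 525/0.907 = 579, and then N_2* = 433 - 0.296·579 = 262.

N_1* ≈ 579, N_2* ≈ 262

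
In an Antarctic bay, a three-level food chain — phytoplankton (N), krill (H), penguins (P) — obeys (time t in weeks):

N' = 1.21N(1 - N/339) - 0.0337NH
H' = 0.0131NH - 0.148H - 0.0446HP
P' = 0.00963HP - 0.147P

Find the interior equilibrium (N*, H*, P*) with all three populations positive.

N* ≈ 195, H* ≈ 15.3, P* ≈ 53.9

From dP/dt = 0: 0.00963H* = 0.147, so H* = 15.3.
From dN/dt = 0: 1.21(1 - N*/339) = 0.0337·15.3, giving N* = 339·(1 - 0.425) = 195.
From dH/dt = 0: 0.0131·195 - 0.148 = 0.0446P*, so P* = 2.4/0.0446 = 53.9.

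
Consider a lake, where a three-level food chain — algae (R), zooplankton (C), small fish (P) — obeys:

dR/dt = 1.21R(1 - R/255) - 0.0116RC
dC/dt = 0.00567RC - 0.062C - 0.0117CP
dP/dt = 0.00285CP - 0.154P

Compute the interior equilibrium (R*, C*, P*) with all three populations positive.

From dP/dt = 0: 0.00285C* = 0.154, so C* = 54.
From dR/dt = 0: 1.21(1 - R*/255) = 0.0116·54, giving R* = 255·(1 - 0.518) = 123.
From dC/dt = 0: 0.00567·123 - 0.062 = 0.0117P*, so P* = 0.635/0.0117 = 54.3.

R* ≈ 123, C* ≈ 54, P* ≈ 54.3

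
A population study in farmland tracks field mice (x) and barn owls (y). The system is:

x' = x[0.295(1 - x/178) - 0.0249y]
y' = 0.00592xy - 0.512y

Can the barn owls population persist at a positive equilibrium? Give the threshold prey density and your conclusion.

Threshold x = 86.5; K > 86.5, so yes, the predator persists.

The predator equation gives dy/dt > 0 only when x > 0.512/0.00592 = 86.5.
Without the predator, x → K = 178. Since 178 > 86.5, the predator can invade and persist.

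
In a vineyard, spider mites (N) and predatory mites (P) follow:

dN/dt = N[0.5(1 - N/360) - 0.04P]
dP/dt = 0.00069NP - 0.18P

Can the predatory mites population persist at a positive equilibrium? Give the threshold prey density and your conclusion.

Threshold N = 261; K > 261, so yes, the predator persists.

The predator equation gives dP/dt > 0 only when N > 0.18/0.00069 = 261.
Without the predator, N → K = 360. Since 360 > 261, the predator can invade and persist.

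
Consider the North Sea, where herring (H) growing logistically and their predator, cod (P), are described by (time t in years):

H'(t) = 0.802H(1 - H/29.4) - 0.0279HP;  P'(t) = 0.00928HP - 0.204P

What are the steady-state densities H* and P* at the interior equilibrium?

From dP/dt = 0 with P > 0: 0.00928H* = 0.204, so H* = 22.
Substitute into dH/dt = 0: 0.802(1 - 22/29.4) = 0.0279P*.
The bracket is 0.252, giving P* = 0.202/0.0279 = 7.25.

H* ≈ 22, P* ≈ 7.25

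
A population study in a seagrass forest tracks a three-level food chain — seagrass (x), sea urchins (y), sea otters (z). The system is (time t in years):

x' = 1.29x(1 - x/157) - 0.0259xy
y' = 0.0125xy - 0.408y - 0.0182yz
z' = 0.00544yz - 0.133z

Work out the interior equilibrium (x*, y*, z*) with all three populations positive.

From dz/dt = 0: 0.00544y* = 0.133, so y* = 24.4.
From dx/dt = 0: 1.29(1 - x*/157) = 0.0259·24.4, giving x* = 157·(1 - 0.491) = 79.9.
From dy/dt = 0: 0.0125·79.9 - 0.408 = 0.0182z*, so z* = 0.591/0.0182 = 32.5.

x* ≈ 79.9, y* ≈ 24.4, z* ≈ 32.5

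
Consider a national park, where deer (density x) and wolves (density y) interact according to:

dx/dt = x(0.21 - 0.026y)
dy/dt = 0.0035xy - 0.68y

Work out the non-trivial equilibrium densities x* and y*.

x* ≈ 194, y* ≈ 8.08

Set dy/dt = 0 with y > 0: 0.0035x - 0.68 = 0, so x* = 0.68/0.0035 = 194.
Set dx/dt = 0 with x > 0: 0.21 - 0.026y = 0, so y* = 0.21/0.026 = 8.08.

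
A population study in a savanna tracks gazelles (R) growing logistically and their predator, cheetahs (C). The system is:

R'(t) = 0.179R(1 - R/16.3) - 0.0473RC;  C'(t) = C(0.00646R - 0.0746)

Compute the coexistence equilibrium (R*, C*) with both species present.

R* ≈ 11.5, C* ≈ 1.1

From dC/dt = 0 with C > 0: 0.00646R* = 0.0746, so R* = 11.5.
Substitute into dR/dt = 0: 0.179(1 - 11.5/16.3) = 0.0473C*.
The bracket is 0.292, giving C* = 0.0522/0.0473 = 1.1.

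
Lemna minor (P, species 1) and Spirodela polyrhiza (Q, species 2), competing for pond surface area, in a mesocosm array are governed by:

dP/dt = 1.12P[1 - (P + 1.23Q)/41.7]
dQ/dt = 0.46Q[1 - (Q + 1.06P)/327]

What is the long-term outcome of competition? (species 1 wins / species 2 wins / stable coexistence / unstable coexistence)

Compare the nullcline intercepts: K1/α12 = 41.7/1.23 = 33.9 < K2 = 327; K2/α21 = 327/1.06 = 308 > K1 = 41.7.
Since the inequalities point opposite ways, species 2 can invade but species 1 cannot.

species 2 excludes species 1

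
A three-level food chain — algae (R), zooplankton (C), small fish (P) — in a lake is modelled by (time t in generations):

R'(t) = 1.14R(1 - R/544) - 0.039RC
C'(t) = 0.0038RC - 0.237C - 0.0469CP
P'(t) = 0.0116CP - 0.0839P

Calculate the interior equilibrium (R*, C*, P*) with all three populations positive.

R* ≈ 409, C* ≈ 7.23, P* ≈ 28.1

From dP/dt = 0: 0.0116C* = 0.0839, so C* = 7.23.
From dR/dt = 0: 1.14(1 - R*/544) = 0.039·7.23, giving R* = 544·(1 - 0.247) = 409.
From dC/dt = 0: 0.0038·409 - 0.237 = 0.0469P*, so P* = 1.32/0.0469 = 28.1.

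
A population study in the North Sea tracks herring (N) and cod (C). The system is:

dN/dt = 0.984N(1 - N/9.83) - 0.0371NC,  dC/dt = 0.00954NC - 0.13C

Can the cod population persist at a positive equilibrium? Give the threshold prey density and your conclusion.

Threshold N = 13.6; K < 13.6, so no, the predator goes extinct.

The predator equation gives dC/dt > 0 only when N > 0.13/0.00954 = 13.6.
Without the predator, N → K = 9.83. Since 9.83 < 13.6, the predator cannot invade.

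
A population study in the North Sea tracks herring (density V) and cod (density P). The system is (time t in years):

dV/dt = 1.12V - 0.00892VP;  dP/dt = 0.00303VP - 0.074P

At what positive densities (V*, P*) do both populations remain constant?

V* ≈ 24.4, P* ≈ 126

Set dP/dt = 0 with P > 0: 0.00303V - 0.074 = 0, so V* = 0.074/0.00303 = 24.4.
Set dV/dt = 0 with V > 0: 1.12 - 0.00892P = 0, so P* = 1.12/0.00892 = 126.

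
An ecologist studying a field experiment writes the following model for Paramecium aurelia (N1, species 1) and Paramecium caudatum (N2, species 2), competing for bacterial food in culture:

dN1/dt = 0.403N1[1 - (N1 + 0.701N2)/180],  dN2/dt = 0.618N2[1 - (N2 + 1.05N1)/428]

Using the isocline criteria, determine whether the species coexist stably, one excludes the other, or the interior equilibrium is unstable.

species 2 excludes species 1

Compare the nullcline intercepts: K1/α12 = 180/0.701 = 257 < K2 = 428; K2/α21 = 428/1.05 = 408 > K1 = 180.
Since the inequalities point opposite ways, species 2 can invade but species 1 cannot.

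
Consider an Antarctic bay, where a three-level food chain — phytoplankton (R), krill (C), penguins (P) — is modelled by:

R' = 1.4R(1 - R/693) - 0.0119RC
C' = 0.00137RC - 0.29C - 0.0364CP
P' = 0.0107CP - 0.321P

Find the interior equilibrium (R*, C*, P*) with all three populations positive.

R* ≈ 516, C* ≈ 30, P* ≈ 11.5

From dP/dt = 0: 0.0107C* = 0.321, so C* = 30.
From dR/dt = 0: 1.4(1 - R*/693) = 0.0119·30, giving R* = 693·(1 - 0.255) = 516.
From dC/dt = 0: 0.00137·516 - 0.29 = 0.0364P*, so P* = 0.417/0.0364 = 11.5.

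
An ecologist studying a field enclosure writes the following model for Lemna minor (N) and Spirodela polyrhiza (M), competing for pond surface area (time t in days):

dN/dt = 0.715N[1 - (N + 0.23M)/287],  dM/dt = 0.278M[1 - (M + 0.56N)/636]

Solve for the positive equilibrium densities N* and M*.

Setting both brackets to zero gives the nullclines N + 0.23M = 287 and 0.56N + M = 636.
Substituting M = 636 - 0.56N into the first: N(1 - 0.23·0.56) = 287 - 0.23·636.
So N* = 141/0.871 = 162, and then M* = 636 - 0.56·162 = 546.

N* ≈ 162, M* ≈ 546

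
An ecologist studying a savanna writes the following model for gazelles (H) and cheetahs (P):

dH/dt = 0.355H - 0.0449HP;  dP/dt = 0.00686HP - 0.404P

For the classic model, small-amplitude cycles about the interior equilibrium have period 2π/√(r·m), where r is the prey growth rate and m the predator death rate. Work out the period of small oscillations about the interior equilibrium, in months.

T ≈ 16.6 months

Here r = 0.355 and m = 0.404, so r·m = 0.143.
ω = √0.143 = 0.379 per month, hence T = 2π/ω ≈ 16.6 months.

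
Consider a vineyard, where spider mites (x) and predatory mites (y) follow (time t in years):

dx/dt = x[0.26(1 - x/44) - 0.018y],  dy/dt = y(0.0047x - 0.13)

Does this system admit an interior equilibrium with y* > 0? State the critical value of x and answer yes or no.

The predator equation gives dy/dt > 0 only when x > 0.13/0.0047 = 27.7.
Without the predator, x → K = 44. Since 44 > 27.7, the predator can invade and persist.

Threshold x = 27.7; K > 27.7, so yes, the predator persists.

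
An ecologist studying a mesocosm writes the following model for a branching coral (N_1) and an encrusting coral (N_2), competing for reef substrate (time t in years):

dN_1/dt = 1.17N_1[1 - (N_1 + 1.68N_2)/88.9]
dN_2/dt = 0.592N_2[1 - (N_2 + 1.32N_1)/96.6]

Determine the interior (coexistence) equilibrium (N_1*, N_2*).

N_1* ≈ 60.3, N_2* ≈ 17

Setting both brackets to zero gives the nullclines N_1 + 1.68N_2 = 88.9 and 1.32N_1 + N_2 = 96.6.
Substituting N_2 = 96.6 - 1.32N_1 into the first: N_1(1 - 1.68·1.32) = 88.9 - 1.68·96.6.
So N_1* = -73.4/-1.22 = 60.3, and then N_2* = 96.6 - 1.32·60.3 = 17.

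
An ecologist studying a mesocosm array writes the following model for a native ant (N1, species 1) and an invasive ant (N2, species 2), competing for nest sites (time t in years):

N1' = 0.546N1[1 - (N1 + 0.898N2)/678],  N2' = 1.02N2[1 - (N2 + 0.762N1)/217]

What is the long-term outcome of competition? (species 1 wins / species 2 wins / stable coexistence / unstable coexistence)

Compare the nullcline intercepts: K1/α12 = 678/0.898 = 755 > K2 = 217; K2/α21 = 217/0.762 = 285 < K1 = 678.
Since the inequalities point opposite ways, species 1 can invade but species 2 cannot.

species 1 excludes species 2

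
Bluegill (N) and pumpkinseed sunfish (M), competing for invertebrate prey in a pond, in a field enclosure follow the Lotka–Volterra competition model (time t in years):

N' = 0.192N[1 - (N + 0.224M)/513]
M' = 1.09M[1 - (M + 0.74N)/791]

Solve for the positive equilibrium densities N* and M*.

Setting both brackets to zero gives the nullclines N + 0.224M = 513 and 0.74N + M = 791.
Substituting M = 791 - 0.74N into the first: N(1 - 0.224·0.74) = 513 - 0.224·791.
So N* = 336/0.834 = 403, and then M* = 791 - 0.74·403 = 493.

N* ≈ 403, M* ≈ 493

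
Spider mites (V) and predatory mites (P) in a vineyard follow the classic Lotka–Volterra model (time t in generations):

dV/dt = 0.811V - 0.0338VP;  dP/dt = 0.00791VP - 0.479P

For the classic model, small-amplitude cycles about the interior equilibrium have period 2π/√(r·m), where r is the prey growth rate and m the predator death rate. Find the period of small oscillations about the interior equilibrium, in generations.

T ≈ 10.1 generations

Here r = 0.811 and m = 0.479, so r·m = 0.388.
ω = √0.388 = 0.623 per generation, hence T = 2π/ω ≈ 10.1 generations.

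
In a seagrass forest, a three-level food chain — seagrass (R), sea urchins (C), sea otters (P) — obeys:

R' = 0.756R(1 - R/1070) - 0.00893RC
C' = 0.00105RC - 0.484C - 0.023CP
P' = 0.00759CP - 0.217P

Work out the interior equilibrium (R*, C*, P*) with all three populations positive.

R* ≈ 709, C* ≈ 28.6, P* ≈ 11.3

From dP/dt = 0: 0.00759C* = 0.217, so C* = 28.6.
From dR/dt = 0: 0.756(1 - R*/1070) = 0.00893·28.6, giving R* = 1070·(1 - 0.338) = 709.
From dC/dt = 0: 0.00105·709 - 0.484 = 0.023P*, so P* = 0.26/0.023 = 11.3.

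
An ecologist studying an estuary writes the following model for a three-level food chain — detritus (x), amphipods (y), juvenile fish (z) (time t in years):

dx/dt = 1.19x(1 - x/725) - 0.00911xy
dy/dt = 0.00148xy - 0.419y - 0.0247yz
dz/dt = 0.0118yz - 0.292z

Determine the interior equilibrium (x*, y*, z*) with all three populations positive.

x* ≈ 588, y* ≈ 24.7, z* ≈ 18.2

From dz/dt = 0: 0.0118y* = 0.292, so y* = 24.7.
From dx/dt = 0: 1.19(1 - x*/725) = 0.00911·24.7, giving x* = 725·(1 - 0.189) = 588.
From dy/dt = 0: 0.00148·588 - 0.419 = 0.0247z*, so z* = 0.451/0.0247 = 18.2.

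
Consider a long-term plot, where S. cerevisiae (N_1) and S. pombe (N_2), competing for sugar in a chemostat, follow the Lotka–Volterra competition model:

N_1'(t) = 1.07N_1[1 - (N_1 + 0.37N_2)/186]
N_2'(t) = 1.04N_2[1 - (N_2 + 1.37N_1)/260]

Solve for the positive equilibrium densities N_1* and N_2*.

Setting both brackets to zero gives the nullclines N_1 + 0.37N_2 = 186 and 1.37N_1 + N_2 = 260.
Substituting N_2 = 260 - 1.37N_1 into the first: N_1(1 - 0.37·1.37) = 186 - 0.37·260.
So N_1* = 89.8/0.493 = 182, and then N_2* = 260 - 1.37·182 = 10.5.

N_1* ≈ 182, N_2* ≈ 10.5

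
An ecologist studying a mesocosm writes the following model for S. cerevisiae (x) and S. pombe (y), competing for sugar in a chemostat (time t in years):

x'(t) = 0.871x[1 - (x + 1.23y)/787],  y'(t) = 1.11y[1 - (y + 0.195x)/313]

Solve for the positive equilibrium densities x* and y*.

x* ≈ 529, y* ≈ 210

Setting both brackets to zero gives the nullclines x + 1.23y = 787 and 0.195x + y = 313.
Substituting y = 313 - 0.195x into the first: x(1 - 1.23·0.195) = 787 - 1.23·313.
So x* = 402/0.76 = 529, and then y* = 313 - 0.195·529 = 210.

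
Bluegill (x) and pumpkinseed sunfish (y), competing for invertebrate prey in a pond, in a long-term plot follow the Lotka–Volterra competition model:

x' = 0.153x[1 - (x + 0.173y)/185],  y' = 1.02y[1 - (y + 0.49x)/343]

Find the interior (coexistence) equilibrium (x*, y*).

Setting both brackets to zero gives the nullclines x + 0.173y = 185 and 0.49x + y = 343.
Substituting y = 343 - 0.49x into the first: x(1 - 0.173·0.49) = 185 - 0.173·343.
So x* = 126/0.915 = 137, and then y* = 343 - 0.49·137 = 276.

x* ≈ 137, y* ≈ 276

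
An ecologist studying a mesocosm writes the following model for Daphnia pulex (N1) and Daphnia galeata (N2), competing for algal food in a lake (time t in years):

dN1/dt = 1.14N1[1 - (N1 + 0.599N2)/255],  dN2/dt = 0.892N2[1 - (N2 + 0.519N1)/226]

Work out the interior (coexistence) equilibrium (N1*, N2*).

N1* ≈ 174, N2* ≈ 136

Setting both brackets to zero gives the nullclines N1 + 0.599N2 = 255 and 0.519N1 + N2 = 226.
Substituting N2 = 226 - 0.519N1 into the first: N1(1 - 0.599·0.519) = 255 - 0.599·226.
So N1* = 120/0.689 = 174, and then N2* = 226 - 0.519·174 = 136.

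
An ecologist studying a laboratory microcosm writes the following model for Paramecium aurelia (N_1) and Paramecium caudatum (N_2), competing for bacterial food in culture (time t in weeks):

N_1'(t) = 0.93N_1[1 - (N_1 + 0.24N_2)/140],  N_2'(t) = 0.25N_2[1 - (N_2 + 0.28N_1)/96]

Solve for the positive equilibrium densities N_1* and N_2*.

N_1* ≈ 125, N_2* ≈ 60.9

Setting both brackets to zero gives the nullclines N_1 + 0.24N_2 = 140 and 0.28N_1 + N_2 = 96.
Substituting N_2 = 96 - 0.28N_1 into the first: N_1(1 - 0.24·0.28) = 140 - 0.24·96.
So N_1* = 117/0.933 = 125, and then N_2* = 96 - 0.28·125 = 60.9.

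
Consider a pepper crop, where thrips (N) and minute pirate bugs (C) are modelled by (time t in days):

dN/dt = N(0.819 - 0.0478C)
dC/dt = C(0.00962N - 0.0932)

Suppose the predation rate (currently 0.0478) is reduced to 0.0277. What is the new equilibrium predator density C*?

C* ≈ 29.6

At the interior fixed point, setting dN/dt = 0 with N > 0 fixes C* = (prey growth rate)/(NC coefficient) — independent of the other coefficients.
With the change, C* = 0.819/0.0277 = 29.6; it rises from 17.1.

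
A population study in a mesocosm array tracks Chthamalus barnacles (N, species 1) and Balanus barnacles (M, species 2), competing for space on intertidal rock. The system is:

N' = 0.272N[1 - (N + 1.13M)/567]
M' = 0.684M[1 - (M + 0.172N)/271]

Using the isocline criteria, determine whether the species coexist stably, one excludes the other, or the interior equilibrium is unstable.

stable coexistence

Compare the nullcline intercepts: K1/α12 = 567/1.13 = 502 > K2 = 271; K2/α21 = 271/0.172 = 1580 > K1 = 567.
Since both inequalities hold, each species can invade when rare, so the interior equilibrium is stable.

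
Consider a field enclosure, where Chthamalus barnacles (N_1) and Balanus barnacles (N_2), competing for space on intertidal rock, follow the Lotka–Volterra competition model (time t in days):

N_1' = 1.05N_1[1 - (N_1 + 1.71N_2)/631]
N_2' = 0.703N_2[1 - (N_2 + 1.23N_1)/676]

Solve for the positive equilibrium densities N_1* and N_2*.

N_1* ≈ 476, N_2* ≈ 90.8

Setting both brackets to zero gives the nullclines N_1 + 1.71N_2 = 631 and 1.23N_1 + N_2 = 676.
Substituting N_2 = 676 - 1.23N_1 into the first: N_1(1 - 1.71·1.23) = 631 - 1.71·676.
So N_1* = -525/-1.1 = 476, and then N_2* = 676 - 1.23·476 = 90.8.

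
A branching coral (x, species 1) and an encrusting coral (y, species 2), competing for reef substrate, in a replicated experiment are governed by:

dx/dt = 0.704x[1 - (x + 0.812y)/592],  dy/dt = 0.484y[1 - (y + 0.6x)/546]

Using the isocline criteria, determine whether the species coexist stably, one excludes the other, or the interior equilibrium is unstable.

Compare the nullcline intercepts: K1/α12 = 592/0.812 = 729 > K2 = 546; K2/α21 = 546/0.6 = 910 > K1 = 592.
Since both inequalities hold, each species can invade when rare, so the interior equilibrium is stable.

stable coexistence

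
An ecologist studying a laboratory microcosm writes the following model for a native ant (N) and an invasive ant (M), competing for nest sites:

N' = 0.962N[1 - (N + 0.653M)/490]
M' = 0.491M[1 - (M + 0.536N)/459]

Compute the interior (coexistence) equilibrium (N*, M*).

Setting both brackets to zero gives the nullclines N + 0.653M = 490 and 0.536N + M = 459.
Substituting M = 459 - 0.536N into the first: N(1 - 0.653·0.536) = 490 - 0.653·459.
So N* = 190/0.65 = 293, and then M* = 459 - 0.536·293 = 302.

N* ≈ 293, M* ≈ 302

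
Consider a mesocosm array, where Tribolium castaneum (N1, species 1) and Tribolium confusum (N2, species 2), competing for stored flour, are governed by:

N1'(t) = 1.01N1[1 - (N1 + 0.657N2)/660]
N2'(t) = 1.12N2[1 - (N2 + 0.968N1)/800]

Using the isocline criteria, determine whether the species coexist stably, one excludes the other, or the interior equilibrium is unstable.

Compare the nullcline intercepts: K1/α12 = 660/0.657 = 1000 > K2 = 800; K2/α21 = 800/0.968 = 826 > K1 = 660.
Since both inequalities hold, each species can invade when rare, so the interior equilibrium is stable.

stable coexistence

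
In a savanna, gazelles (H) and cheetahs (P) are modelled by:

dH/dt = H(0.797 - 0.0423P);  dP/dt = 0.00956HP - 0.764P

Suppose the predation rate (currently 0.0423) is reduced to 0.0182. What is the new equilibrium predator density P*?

P* ≈ 43.8

At the interior fixed point, setting dH/dt = 0 with H > 0 fixes P* = (prey growth rate)/(HP coefficient) — independent of the other coefficients.
With the change, P* = 0.797/0.0182 = 43.8; it rises from 18.8.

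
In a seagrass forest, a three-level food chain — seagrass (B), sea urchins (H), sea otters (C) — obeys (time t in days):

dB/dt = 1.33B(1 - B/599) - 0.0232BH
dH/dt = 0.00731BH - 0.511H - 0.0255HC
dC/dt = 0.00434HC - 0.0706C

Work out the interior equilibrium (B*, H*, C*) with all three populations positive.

B* ≈ 429, H* ≈ 16.3, C* ≈ 103

From dC/dt = 0: 0.00434H* = 0.0706, so H* = 16.3.
From dB/dt = 0: 1.33(1 - B*/599) = 0.0232·16.3, giving B* = 599·(1 - 0.284) = 429.
From dH/dt = 0: 0.00731·429 - 0.511 = 0.0255C*, so C* = 2.63/0.0255 = 103.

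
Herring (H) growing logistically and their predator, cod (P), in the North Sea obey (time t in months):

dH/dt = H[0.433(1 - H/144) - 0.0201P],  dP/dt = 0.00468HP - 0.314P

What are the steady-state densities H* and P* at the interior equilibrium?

From dP/dt = 0 with P > 0: 0.00468H* = 0.314, so H* = 67.1.
Substitute into dH/dt = 0: 0.433(1 - 67.1/144) = 0.0201P*.
The bracket is 0.534, giving P* = 0.231/0.0201 = 11.5.

H* ≈ 67.1, P* ≈ 11.5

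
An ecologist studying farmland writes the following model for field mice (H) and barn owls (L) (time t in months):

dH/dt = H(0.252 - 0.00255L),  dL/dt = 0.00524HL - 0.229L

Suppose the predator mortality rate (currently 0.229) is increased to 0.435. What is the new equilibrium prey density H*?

At the interior fixed point, setting dL/dt = 0 with L > 0 fixes H* = (predator death rate)/(HL coefficient) — independent of the other coefficients.
With the change, H* = 0.435/0.00524 = 83; it rises from 43.7.

H* ≈ 83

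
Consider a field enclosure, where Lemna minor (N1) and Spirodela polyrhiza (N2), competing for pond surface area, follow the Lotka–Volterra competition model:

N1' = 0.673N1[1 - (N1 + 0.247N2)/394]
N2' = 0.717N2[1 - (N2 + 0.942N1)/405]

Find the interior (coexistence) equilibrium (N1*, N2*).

N1* ≈ 383, N2* ≈ 44.1

Setting both brackets to zero gives the nullclines N1 + 0.247N2 = 394 and 0.942N1 + N2 = 405.
Substituting N2 = 405 - 0.942N1 into the first: N1(1 - 0.247·0.942) = 394 - 0.247·405.
So N1* = 294/0.767 = 383, and then N2* = 405 - 0.942·383 = 44.1.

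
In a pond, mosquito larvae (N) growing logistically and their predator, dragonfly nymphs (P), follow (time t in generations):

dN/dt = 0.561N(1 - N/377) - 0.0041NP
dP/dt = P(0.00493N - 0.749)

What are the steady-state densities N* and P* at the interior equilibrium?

N* ≈ 152, P* ≈ 81.7

From dP/dt = 0 with P > 0: 0.00493N* = 0.749, so N* = 152.
Substitute into dN/dt = 0: 0.561(1 - 152/377) = 0.0041P*.
The bracket is 0.597, giving P* = 0.335/0.0041 = 81.7.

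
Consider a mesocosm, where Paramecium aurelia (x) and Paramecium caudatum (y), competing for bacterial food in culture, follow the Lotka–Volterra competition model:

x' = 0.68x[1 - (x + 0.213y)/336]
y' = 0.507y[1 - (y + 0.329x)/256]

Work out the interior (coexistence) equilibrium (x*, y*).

x* ≈ 303, y* ≈ 156

Setting both brackets to zero gives the nullclines x + 0.213y = 336 and 0.329x + y = 256.
Substituting y = 256 - 0.329x into the first: x(1 - 0.213·0.329) = 336 - 0.213·256.
So x* = 281/0.93 = 303, and then y* = 256 - 0.329·303 = 156.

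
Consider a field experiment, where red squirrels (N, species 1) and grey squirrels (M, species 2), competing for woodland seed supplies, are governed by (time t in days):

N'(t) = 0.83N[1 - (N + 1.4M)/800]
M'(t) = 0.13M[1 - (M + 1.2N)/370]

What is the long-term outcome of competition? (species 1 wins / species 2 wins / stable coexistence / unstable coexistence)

species 1 excludes species 2

Compare the nullcline intercepts: K1/α12 = 800/1.4 = 571 > K2 = 370; K2/α21 = 370/1.2 = 308 < K1 = 800.
Since the inequalities point opposite ways, species 1 can invade but species 2 cannot.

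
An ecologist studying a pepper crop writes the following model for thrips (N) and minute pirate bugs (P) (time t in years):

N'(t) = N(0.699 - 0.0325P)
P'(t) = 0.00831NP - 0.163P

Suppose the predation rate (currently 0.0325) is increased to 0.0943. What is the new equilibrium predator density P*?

At the interior fixed point, setting dN/dt = 0 with N > 0 fixes P* = (prey growth rate)/(NP coefficient) — independent of the other coefficients.
With the change, P* = 0.699/0.0943 = 7.41; it falls from 21.5.

P* ≈ 7.41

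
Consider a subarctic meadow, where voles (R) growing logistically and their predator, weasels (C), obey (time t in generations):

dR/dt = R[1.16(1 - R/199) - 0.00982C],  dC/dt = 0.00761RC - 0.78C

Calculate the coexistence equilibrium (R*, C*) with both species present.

R* ≈ 102, C* ≈ 57.3

From dC/dt = 0 with C > 0: 0.00761R* = 0.78, so R* = 102.
Substitute into dR/dt = 0: 1.16(1 - 102/199) = 0.00982C*.
The bracket is 0.485, giving C* = 0.563/0.00982 = 57.3.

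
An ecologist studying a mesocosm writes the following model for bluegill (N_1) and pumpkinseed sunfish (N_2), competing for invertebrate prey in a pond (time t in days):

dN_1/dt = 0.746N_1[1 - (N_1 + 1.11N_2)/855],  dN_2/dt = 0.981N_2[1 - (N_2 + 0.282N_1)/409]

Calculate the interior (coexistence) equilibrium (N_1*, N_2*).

N_1* ≈ 584, N_2* ≈ 244

Setting both brackets to zero gives the nullclines N_1 + 1.11N_2 = 855 and 0.282N_1 + N_2 = 409.
Substituting N_2 = 409 - 0.282N_1 into the first: N_1(1 - 1.11·0.282) = 855 - 1.11·409.
So N_1* = 401/0.687 = 584, and then N_2* = 409 - 0.282·584 = 244.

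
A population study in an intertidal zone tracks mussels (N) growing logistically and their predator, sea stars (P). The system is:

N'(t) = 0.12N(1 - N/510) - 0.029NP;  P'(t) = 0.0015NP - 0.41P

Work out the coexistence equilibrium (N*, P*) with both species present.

From dP/dt = 0 with P > 0: 0.0015N* = 0.41, so N* = 273.
Substitute into dN/dt = 0: 0.12(1 - 273/510) = 0.029P*.
The bracket is 0.464, giving P* = 0.0557/0.029 = 1.92.

N* ≈ 273, P* ≈ 1.92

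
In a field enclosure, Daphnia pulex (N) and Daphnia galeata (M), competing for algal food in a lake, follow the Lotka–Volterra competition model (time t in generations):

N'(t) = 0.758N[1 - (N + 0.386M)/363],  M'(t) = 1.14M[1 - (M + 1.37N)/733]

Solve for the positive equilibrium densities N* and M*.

N* ≈ 170, M* ≈ 500

Setting both brackets to zero gives the nullclines N + 0.386M = 363 and 1.37N + M = 733.
Substituting M = 733 - 1.37N into the first: N(1 - 0.386·1.37) = 363 - 0.386·733.
So N* = 80.1/0.471 = 170, and then M* = 733 - 1.37·170 = 500.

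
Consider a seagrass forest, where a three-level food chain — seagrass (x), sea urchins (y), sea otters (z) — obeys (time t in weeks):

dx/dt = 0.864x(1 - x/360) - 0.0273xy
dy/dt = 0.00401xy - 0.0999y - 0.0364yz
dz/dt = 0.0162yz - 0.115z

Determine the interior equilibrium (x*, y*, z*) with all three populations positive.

x* ≈ 279, y* ≈ 7.1, z* ≈ 28

From dz/dt = 0: 0.0162y* = 0.115, so y* = 7.1.
From dx/dt = 0: 0.864(1 - x*/360) = 0.0273·7.1, giving x* = 360·(1 - 0.224) = 279.
From dy/dt = 0: 0.00401·279 - 0.0999 = 0.0364z*, so z* = 1.02/0.0364 = 28.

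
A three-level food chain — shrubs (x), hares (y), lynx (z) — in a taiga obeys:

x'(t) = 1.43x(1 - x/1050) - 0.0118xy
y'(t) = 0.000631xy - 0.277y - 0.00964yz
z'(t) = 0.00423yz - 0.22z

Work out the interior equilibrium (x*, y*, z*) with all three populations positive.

From dz/dt = 0: 0.00423y* = 0.22, so y* = 52.
From dx/dt = 0: 1.43(1 - x*/1050) = 0.0118·52, giving x* = 1050·(1 - 0.429) = 599.
From dy/dt = 0: 0.000631·599 - 0.277 = 0.00964z*, so z* = 0.101/0.00964 = 10.5.

x* ≈ 599, y* ≈ 52, z* ≈ 10.5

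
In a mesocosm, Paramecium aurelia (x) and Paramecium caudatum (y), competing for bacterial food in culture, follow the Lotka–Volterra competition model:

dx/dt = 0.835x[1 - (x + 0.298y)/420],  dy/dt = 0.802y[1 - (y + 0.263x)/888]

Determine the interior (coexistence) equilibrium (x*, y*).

x* ≈ 169, y* ≈ 844

Setting both brackets to zero gives the nullclines x + 0.298y = 420 and 0.263x + y = 888.
Substituting y = 888 - 0.263x into the first: x(1 - 0.298·0.263) = 420 - 0.298·888.
So x* = 155/0.922 = 169, and then y* = 888 - 0.263·169 = 844.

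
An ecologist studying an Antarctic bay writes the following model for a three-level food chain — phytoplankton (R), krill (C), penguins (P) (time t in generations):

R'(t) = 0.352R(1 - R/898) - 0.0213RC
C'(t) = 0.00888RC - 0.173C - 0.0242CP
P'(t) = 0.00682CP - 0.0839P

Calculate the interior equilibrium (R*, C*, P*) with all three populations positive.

From dP/dt = 0: 0.00682C* = 0.0839, so C* = 12.3.
From dR/dt = 0: 0.352(1 - R*/898) = 0.0213·12.3, giving R* = 898·(1 - 0.744) = 230.
From dC/dt = 0: 0.00888·230 - 0.173 = 0.0242P*, so P* = 1.87/0.0242 = 77.1.

R* ≈ 230, C* ≈ 12.3, P* ≈ 77.1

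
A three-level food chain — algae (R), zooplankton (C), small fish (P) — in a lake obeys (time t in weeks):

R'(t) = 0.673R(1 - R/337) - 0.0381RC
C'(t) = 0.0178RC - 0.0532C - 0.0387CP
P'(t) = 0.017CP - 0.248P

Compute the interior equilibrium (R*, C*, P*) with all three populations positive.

From dP/dt = 0: 0.017C* = 0.248, so C* = 14.6.
From dR/dt = 0: 0.673(1 - R*/337) = 0.0381·14.6, giving R* = 337·(1 - 0.826) = 58.7.
From dC/dt = 0: 0.0178·58.7 - 0.0532 = 0.0387P*, so P* = 0.991/0.0387 = 25.6.

R* ≈ 58.7, C* ≈ 14.6, P* ≈ 25.6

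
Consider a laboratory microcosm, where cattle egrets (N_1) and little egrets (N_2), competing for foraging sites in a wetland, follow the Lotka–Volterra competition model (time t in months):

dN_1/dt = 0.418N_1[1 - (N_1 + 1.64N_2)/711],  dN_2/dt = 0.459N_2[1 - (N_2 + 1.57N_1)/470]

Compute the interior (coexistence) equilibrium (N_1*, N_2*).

N_1* ≈ 38, N_2* ≈ 410

Setting both brackets to zero gives the nullclines N_1 + 1.64N_2 = 711 and 1.57N_1 + N_2 = 470.
Substituting N_2 = 470 - 1.57N_1 into the first: N_1(1 - 1.64·1.57) = 711 - 1.64·470.
So N_1* = -59.8/-1.57 = 38, and then N_2* = 470 - 1.57·38 = 410.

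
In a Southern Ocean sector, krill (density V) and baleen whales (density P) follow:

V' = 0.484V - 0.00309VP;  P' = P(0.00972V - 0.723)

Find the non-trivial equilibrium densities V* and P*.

V* ≈ 74.4, P* ≈ 157

Set dP/dt = 0 with P > 0: 0.00972V - 0.723 = 0, so V* = 0.723/0.00972 = 74.4.
Set dV/dt = 0 with V > 0: 0.484 - 0.00309P = 0, so P* = 0.484/0.00309 = 157.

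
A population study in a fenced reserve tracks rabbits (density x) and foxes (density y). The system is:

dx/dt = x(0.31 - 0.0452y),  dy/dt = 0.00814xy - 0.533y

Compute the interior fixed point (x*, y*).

Set dy/dt = 0 with y > 0: 0.00814x - 0.533 = 0, so x* = 0.533/0.00814 = 65.5.
Set dx/dt = 0 with x > 0: 0.31 - 0.0452y = 0, so y* = 0.31/0.0452 = 6.86.

x* ≈ 65.5, y* ≈ 6.86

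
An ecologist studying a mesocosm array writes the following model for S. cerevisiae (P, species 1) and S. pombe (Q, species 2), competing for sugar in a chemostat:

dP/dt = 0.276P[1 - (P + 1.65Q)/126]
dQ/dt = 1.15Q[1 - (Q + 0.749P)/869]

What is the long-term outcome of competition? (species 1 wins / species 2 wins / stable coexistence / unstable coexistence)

Compare the nullcline intercepts: K1/α12 = 126/1.65 = 76.4 < K2 = 869; K2/α21 = 869/0.749 = 1160 > K1 = 126.
Since the inequalities point opposite ways, species 2 can invade but species 1 cannot.

species 2 excludes species 1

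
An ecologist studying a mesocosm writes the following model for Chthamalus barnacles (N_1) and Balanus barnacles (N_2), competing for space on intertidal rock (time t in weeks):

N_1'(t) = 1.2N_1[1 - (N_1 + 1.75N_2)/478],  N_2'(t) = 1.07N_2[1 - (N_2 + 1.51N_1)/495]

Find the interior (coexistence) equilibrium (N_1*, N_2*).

Setting both brackets to zero gives the nullclines N_1 + 1.75N_2 = 478 and 1.51N_1 + N_2 = 495.
Substituting N_2 = 495 - 1.51N_1 into the first: N_1(1 - 1.75·1.51) = 478 - 1.75·495.
So N_1* = -388/-1.64 = 236, and then N_2* = 495 - 1.51·236 = 138.

N_1* ≈ 236, N_2* ≈ 138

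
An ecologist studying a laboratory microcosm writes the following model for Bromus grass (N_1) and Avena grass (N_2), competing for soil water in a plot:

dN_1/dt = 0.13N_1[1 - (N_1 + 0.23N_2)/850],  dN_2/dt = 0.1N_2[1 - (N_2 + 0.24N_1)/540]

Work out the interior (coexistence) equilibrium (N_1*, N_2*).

Setting both brackets to zero gives the nullclines N_1 + 0.23N_2 = 850 and 0.24N_1 + N_2 = 540.
Substituting N_2 = 540 - 0.24N_1 into the first: N_1(1 - 0.23·0.24) = 850 - 0.23·540.
So N_1* = 726/0.945 = 768, and then N_2* = 540 - 0.24·768 = 356.

N_1* ≈ 768, N_2* ≈ 356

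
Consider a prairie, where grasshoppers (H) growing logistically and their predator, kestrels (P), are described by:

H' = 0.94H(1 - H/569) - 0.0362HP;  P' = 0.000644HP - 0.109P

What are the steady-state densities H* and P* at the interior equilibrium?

From dP/dt = 0 with P > 0: 0.000644H* = 0.109, so H* = 169.
Substitute into dH/dt = 0: 0.94(1 - 169/569) = 0.0362P*.
The bracket is 0.703, giving P* = 0.66/0.0362 = 18.2.

H* ≈ 169, P* ≈ 18.2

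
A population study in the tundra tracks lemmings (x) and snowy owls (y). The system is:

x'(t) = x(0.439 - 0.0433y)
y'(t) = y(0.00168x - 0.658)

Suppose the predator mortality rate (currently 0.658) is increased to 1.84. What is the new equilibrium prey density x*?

x* ≈ 1100

At the interior fixed point, setting dy/dt = 0 with y > 0 fixes x* = (predator death rate)/(xy coefficient) — independent of the other coefficients.
With the change, x* = 1.84/0.00168 = 1100; it rises from 392.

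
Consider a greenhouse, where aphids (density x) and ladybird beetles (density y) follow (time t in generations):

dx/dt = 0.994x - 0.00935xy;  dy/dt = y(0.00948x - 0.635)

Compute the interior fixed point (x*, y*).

Set dy/dt = 0 with y > 0: 0.00948x - 0.635 = 0, so x* = 0.635/0.00948 = 67.
Set dx/dt = 0 with x > 0: 0.994 - 0.00935y = 0, so y* = 0.994/0.00935 = 106.

x* ≈ 67, y* ≈ 106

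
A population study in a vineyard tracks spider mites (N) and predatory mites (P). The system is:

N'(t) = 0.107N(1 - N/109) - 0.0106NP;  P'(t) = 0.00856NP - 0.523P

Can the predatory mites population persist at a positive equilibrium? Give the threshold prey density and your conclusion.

The predator equation gives dP/dt > 0 only when N > 0.523/0.00856 = 61.1.
Without the predator, N → K = 109. Since 109 > 61.1, the predator can invade and persist.

Threshold N = 61.1; K > 61.1, so yes, the predator persists.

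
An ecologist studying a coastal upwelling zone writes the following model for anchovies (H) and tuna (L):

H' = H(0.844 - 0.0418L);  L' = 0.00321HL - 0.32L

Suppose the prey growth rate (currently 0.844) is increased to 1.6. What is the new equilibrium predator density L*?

At the interior fixed point, setting dH/dt = 0 with H > 0 fixes L* = (prey growth rate)/(HL coefficient) — independent of the other coefficients.
With the change, L* = 1.6/0.0418 = 38.3; it rises from 20.2.

L* ≈ 38.3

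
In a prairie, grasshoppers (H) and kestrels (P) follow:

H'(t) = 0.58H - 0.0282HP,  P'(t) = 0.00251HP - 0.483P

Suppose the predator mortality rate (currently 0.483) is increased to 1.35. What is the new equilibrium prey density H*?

At the interior fixed point, setting dP/dt = 0 with P > 0 fixes H* = (predator death rate)/(HP coefficient) — independent of the other coefficients.
With the change, H* = 1.35/0.00251 = 538; it rises from 192.

H* ≈ 538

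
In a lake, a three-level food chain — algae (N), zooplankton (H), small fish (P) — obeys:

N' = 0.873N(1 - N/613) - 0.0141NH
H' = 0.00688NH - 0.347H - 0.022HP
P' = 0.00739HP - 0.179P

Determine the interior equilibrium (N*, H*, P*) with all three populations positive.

N* ≈ 373, H* ≈ 24.2, P* ≈ 101

From dP/dt = 0: 0.00739H* = 0.179, so H* = 24.2.
From dN/dt = 0: 0.873(1 - N*/613) = 0.0141·24.2, giving N* = 613·(1 - 0.391) = 373.
From dH/dt = 0: 0.00688·373 - 0.347 = 0.022P*, so P* = 2.22/0.022 = 101.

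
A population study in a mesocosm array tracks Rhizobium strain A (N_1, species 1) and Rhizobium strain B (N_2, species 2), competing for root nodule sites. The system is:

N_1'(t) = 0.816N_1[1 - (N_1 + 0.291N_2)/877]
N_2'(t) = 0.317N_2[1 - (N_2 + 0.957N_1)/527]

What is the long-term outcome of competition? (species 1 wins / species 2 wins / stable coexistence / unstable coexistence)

Compare the nullcline intercepts: K1/α12 = 877/0.291 = 3010 > K2 = 527; K2/α21 = 527/0.957 = 551 < K1 = 877.
Since the inequalities point opposite ways, species 1 can invade but species 2 cannot.

species 1 excludes species 2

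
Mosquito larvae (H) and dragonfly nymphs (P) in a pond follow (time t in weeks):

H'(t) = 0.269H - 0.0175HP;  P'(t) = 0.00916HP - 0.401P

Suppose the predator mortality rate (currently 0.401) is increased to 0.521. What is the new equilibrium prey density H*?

H* ≈ 56.9

At the interior fixed point, setting dP/dt = 0 with P > 0 fixes H* = (predator death rate)/(HP coefficient) — independent of the other coefficients.
With the change, H* = 0.521/0.00916 = 56.9; it rises from 43.8.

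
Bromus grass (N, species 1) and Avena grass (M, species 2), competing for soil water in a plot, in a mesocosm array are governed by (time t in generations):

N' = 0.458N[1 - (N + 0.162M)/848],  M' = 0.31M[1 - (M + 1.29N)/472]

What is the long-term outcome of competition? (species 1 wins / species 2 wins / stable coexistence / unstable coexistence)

species 1 excludes species 2

Compare the nullcline intercepts: K1/α12 = 848/0.162 = 5230 > K2 = 472; K2/α21 = 472/1.29 = 366 < K1 = 848.
Since the inequalities point opposite ways, species 1 can invade but species 2 cannot.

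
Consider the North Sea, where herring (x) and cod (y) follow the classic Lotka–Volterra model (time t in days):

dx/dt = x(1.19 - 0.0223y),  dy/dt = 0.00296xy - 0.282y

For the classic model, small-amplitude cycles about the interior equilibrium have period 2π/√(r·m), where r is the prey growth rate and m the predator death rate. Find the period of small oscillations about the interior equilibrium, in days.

T ≈ 10.8 days

Here r = 1.19 and m = 0.282, so r·m = 0.336.
ω = √0.336 = 0.579 per day, hence T = 2π/ω ≈ 10.8 days.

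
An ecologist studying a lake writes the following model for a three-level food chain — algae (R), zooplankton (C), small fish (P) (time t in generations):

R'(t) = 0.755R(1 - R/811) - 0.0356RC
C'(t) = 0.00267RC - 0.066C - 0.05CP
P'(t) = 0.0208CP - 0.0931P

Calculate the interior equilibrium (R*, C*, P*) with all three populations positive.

From dP/dt = 0: 0.0208C* = 0.0931, so C* = 4.48.
From dR/dt = 0: 0.755(1 - R*/811) = 0.0356·4.48, giving R* = 811·(1 - 0.211) = 640.
From dC/dt = 0: 0.00267·640 - 0.066 = 0.05P*, so P* = 1.64/0.05 = 32.8.

R* ≈ 640, C* ≈ 4.48, P* ≈ 32.8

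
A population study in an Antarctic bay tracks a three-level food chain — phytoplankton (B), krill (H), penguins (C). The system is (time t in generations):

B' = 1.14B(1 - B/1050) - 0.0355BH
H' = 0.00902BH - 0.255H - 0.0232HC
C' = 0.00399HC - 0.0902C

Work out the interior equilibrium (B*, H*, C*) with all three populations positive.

B* ≈ 311, H* ≈ 22.6, C* ≈ 110

From dC/dt = 0: 0.00399H* = 0.0902, so H* = 22.6.
From dB/dt = 0: 1.14(1 - B*/1050) = 0.0355·22.6, giving B* = 1050·(1 - 0.704) = 311.
From dH/dt = 0: 0.00902·311 - 0.255 = 0.0232C*, so C* = 2.55/0.0232 = 110.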